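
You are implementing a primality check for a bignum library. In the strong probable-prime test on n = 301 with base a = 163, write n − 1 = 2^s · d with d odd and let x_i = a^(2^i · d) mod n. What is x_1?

127

n − 1 = 300 = 2^2 · 75, so s = 2 and d = 75.
x_0 = 163^75 mod 301 = 113.
x_1 = 113^2 mod 301 = 127.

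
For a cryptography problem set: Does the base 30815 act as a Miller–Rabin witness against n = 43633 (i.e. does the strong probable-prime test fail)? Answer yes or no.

no

n − 1 = 43632 = 2^4 · 2727, so s = 4 and d = 2727.
By repeated squaring, 30815^2727 ≡ 29288 (mod 43633).
x_0 = 30815^2727 mod 43633 = 29288.
x_0 is neither 1 nor 43632, so continue squaring.
x_1 = 29288^2 mod 43633 = 5797.
x_2 = 5797^2 mod 43633 = 7799.
x_3 = 7799^2 mod 43633 = 43632.
x_3 ≡ −1, so 30815 is not a witness.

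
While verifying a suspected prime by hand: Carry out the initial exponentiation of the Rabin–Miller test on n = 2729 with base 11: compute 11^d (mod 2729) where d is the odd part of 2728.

1

n − 1 = 2728 = 2^3 · 341, so s = 3 and d = 341.
Repeated squaring mod 2729: 11^1 ≡ 11, 11^2 ≡ 121, 11^4 ≡ 996, 11^8 ≡ 1389, 11^16 ≡ 2647, 11^32 ≡ 1266, 11^64 ≡ 833, 11^128 ≡ 723, 11^256 ≡ 1490.
341 = 256 + 64 + 16 + 4 + 1, so 11^341 ≡ 1490·833·2647·996·11 ≡ 1 (mod 2729).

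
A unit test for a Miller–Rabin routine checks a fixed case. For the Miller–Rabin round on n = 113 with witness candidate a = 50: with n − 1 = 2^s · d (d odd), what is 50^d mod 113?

18

n − 1 = 112 = 2^4 · 7, so s = 4 and d = 7.
50^7 mod 113 = 18.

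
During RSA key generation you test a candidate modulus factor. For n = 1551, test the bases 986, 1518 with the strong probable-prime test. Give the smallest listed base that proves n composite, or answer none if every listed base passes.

1518

n − 1 = 1550 = 2^1 · 775, so s = 1 and d = 775.
Base 986: x_0 = 986^775 mod 1551 = 1550. x_0 = 1550 ≡ −1, so 986 is not a witness.
Base 1518: x_0 = 1518^775 mod 1551 = 660. x_0 ∉ {1, 1550} and s = 1, so 1518 is a Miller–Rabin witness and 1551 is composite.
The smallest witness among the given bases is 1518.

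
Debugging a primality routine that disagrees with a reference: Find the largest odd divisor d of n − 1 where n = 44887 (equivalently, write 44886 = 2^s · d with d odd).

Halving: 44886 → 22443; 22443 is odd.
So 44886 = 2^1 · 22443.

22443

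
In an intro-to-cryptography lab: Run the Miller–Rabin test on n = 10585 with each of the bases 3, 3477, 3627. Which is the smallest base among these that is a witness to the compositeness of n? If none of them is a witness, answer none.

n − 1 = 10584 = 2^3 · 1323, so s = 3 and d = 1323.
Base 3: x_0 = 3^1323 mod 10585 = 8422. x_0 is neither 1 nor 10584, so continue squaring. x_1 = 8422^2 mod 10585 = 10584. x_1 ≡ −1, so 3 is not a witness.
Base 3477: x_0 = 3477^1323 mod 10585 = 4918. x_0 is neither 1 nor 10584, so continue squaring. x_1 = 4918^2 mod 10585 = 10584. x_1 ≡ −1, so 3477 is not a witness.
Base 3627: x_0 = 3627^1323 mod 10585 = 1433. x_0 is neither 1 nor 10584, so continue squaring. x_1 = 1433^2 mod 10585 = 10584. x_1 ≡ −1, so 3627 is not a witness.
No listed base is a witness for 10585.

none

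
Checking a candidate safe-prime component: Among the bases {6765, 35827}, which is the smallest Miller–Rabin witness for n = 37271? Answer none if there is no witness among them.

n − 1 = 37270 = 2^1 · 18635, so s = 1 and d = 18635.
Base 6765: x_0 = 6765^18635 mod 37271 = 2530. x_0 ∉ {1, 37270} and s = 1, so 6765 is a Miller–Rabin witness and 37271 is composite.
Base 35827: x_0 = 35827^18635 mod 37271 = 2014. x_0 ∉ {1, 37270} and s = 1, so 35827 is a Miller–Rabin witness and 37271 is composite.
The smallest witness among the given bases is 6765.

6765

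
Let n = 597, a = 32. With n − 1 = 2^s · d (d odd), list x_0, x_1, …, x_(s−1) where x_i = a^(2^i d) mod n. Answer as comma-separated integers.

80, 430

n − 1 = 596 = 2^2 · 149, so s = 2 and d = 149.
x_0 = 32^149 mod 597 = 80.
x_1 = 80^2 mod 597 = 430.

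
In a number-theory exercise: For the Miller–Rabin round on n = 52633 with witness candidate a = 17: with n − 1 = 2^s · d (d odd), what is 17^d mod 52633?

n − 1 = 52632 = 2^3 · 6579, so s = 3 and d = 6579.
Repeated squaring mod 52633: 17^1 ≡ 17, 17^2 ≡ 289, 17^4 ≡ 30888, 17^8 ≡ 42786, 17^16 ≡ 13423, 17^32 ≡ 14170, 17^64 ≡ 46638, 17^128 ≡ 44319, 17^256 ≡ 15467, 17^512 ≡ 11104, 17^1024 ≡ 32330, 17^2048 ≡ 42786, 17^4096 ≡ 13423.
6579 = 4096 + 2048 + 256 + 128 + 32 + 16 + 2 + 1, so 17^6579 ≡ 13423·42786·15467·44319·14170·13423·289·17 ≡ 825 (mod 52633).

825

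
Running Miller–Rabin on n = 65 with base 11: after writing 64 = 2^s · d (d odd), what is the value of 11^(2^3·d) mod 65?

n − 1 = 64 = 2^6 · 1, so s = 6 and d = 1.
x_0 = 11^1 mod 65 = 11.
x_1 = 11^2 mod 65 = 56.
x_2 = 56^2 mod 65 = 16.
x_3 = 16^2 mod 65 = 61.

61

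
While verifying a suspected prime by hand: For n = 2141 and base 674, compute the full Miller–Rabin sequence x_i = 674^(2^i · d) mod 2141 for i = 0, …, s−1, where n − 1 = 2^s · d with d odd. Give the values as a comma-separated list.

n − 1 = 2140 = 2^2 · 535, so s = 2 and d = 535.
x_0 = 674^535 mod 2141 = 2140.
x_1 = 2140^2 mod 2141 = 1.

2140, 1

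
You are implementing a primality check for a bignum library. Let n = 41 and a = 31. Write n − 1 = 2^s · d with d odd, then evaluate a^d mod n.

n − 1 = 40 = 2^3 · 5, so s = 3 and d = 5.
31^5 mod 41 = 40.

40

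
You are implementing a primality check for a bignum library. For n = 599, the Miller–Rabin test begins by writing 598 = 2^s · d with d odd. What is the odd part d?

299

Halving: 598 → 299; 299 is odd.
So 598 = 2^1 · 299.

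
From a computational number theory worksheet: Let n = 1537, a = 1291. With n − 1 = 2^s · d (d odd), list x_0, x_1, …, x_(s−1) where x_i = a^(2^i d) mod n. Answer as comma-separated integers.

n − 1 = 1536 = 2^9 · 3, so s = 9 and d = 3.
x_0 = 1291^3 mod 1537 = 446.
x_1 = 446^2 mod 1537 = 643.
x_2 = 643^2 mod 1537 = 1533.
x_3 = 1533^2 mod 1537 = 16.
x_4 = 16^2 mod 1537 = 256.
x_5 = 256^2 mod 1537 = 982.
x_6 = 982^2 mod 1537 = 625.
x_7 = 625^2 mod 1537 = 227.
x_8 = 227^2 mod 1537 = 808.

446, 643, 1533, 16, 256, 982, 625, 227, 808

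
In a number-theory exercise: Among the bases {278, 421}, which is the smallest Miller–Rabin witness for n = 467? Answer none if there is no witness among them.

none

n − 1 = 466 = 2^1 · 233, so s = 1 and d = 233.
Base 278: x_0 = 278^233 mod 467 = 466. x_0 = 466 ≡ −1, so 278 is not a witness.
Base 421: x_0 = 421^233 mod 467 = 1. x_0 = 1, so 421 is not a witness.
No listed base is a witness for 467.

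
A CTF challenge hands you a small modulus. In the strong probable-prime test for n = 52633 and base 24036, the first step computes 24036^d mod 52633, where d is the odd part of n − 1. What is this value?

n − 1 = 52632 = 2^3 · 6579, so s = 3 and d = 6579.
Repeated squaring mod 52633: 24036^1 ≡ 24036, 24036^2 ≡ 29488, 24036^4 ≡ 44984, 24036^8 ≡ 31938, 24036^16 ≡ 8304, 24036^32 ≡ 7186, 24036^64 ≡ 5623, 24036^128 ≡ 38329, 24036^256 ≡ 19945, 24036^512 ≡ 2811, 24036^1024 ≡ 6771, 24036^2048 ≡ 3098, 24036^4096 ≡ 18398.
6579 = 4096 + 2048 + 256 + 128 + 32 + 16 + 2 + 1, so 24036^6579 ≡ 18398·3098·19945·38329·7186·8304·29488·24036 ≡ 3604 (mod 52633).

3604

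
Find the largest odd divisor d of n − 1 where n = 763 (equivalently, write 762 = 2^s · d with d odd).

381

Halving: 762 → 381; 381 is odd.
So 762 = 2^1 · 381.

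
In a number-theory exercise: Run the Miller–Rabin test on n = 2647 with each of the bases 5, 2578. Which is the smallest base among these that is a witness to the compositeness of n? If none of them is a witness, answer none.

n − 1 = 2646 = 2^1 · 1323, so s = 1 and d = 1323.
Base 5: x_0 = 5^1323 mod 2647 = 2646. x_0 = 2646 ≡ −1, so 5 is not a witness.
Base 2578: x_0 = 2578^1323 mod 2647 = 2646. x_0 = 2646 ≡ −1, so 2578 is not a witness.
No listed base is a witness for 2647.

none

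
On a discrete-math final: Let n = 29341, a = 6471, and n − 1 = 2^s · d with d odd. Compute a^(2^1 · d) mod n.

n − 1 = 29340 = 2^2 · 7335, so s = 2 and d = 7335.
By repeated squaring, 6471^7335 ≡ 11101 (mod 29341).
x_0 = 11101.
x_1 = 11101^2 mod 29341 = 1.

1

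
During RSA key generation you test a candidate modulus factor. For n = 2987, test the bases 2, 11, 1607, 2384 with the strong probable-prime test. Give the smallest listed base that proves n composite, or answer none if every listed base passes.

n − 1 = 2986 = 2^1 · 1493, so s = 1 and d = 1493.
Base 2: x_0 = 2^1493 mod 2987 = 831. x_0 ∉ {1, 2986} and s = 1, so 2 is a Miller–Rabin witness and 2987 is composite.
Base 11: x_0 = 11^1493 mod 2987 = 1771. x_0 ∉ {1, 2986} and s = 1, so 11 is a Miller–Rabin witness and 2987 is composite.
Base 1607: x_0 = 1607^1493 mod 2987 = 99. x_0 ∉ {1, 2986} and s = 1, so 1607 is a Miller–Rabin witness and 2987 is composite.
Base 2384: x_0 = 2384^1493 mod 2987 = 2719. x_0 ∉ {1, 2986} and s = 1, so 2384 is a Miller–Rabin witness and 2987 is composite.
The smallest witness among the given bases is 2.

2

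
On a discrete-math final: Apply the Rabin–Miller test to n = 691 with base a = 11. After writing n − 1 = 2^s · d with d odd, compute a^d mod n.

n − 1 = 690 = 2^1 · 345, so s = 1 and d = 345.
Repeated squaring mod 691: 11^1 ≡ 11, 11^2 ≡ 121, 11^4 ≡ 130, 11^8 ≡ 316, 11^16 ≡ 352, 11^32 ≡ 215, 11^64 ≡ 619, 11^128 ≡ 347, 11^256 ≡ 175.
345 = 256 + 64 + 16 + 8 + 1, so 11^345 ≡ 175·619·352·316·11 ≡ 690 (mod 691).

690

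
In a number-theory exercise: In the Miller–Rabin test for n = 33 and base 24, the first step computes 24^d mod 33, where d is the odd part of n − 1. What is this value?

n − 1 = 32 = 2^5 · 1, so s = 5 and d = 1.
24^1 mod 33 = 24.

24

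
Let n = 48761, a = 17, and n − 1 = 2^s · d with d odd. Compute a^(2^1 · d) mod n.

30808

n − 1 = 48760 = 2^3 · 6095, so s = 3 and d = 6095.
x_0 = 17^6095 mod 48761 = 42223.
x_1 = 42223^2 mod 48761 = 30808.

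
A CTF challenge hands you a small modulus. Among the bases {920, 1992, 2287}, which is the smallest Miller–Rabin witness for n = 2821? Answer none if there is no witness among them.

none

n − 1 = 2820 = 2^2 · 705, so s = 2 and d = 705.
Base 920: x_0 = 920^705 mod 2821 = 2820. x_0 = 2820 ≡ −1, so 920 is not a witness.
Base 1992: x_0 = 1992^705 mod 2821 = 1. x_0 = 1, so 1992 is not a witness.
Base 2287: x_0 = 2287^705 mod 2821 = 2820. x_0 = 2820 ≡ −1, so 2287 is not a witness.
No listed base is a witness for 2821.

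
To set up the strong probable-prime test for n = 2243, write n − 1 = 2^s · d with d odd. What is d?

1121

Halving: 2242 → 1121; 1121 is odd.
So 2242 = 2^1 · 1121.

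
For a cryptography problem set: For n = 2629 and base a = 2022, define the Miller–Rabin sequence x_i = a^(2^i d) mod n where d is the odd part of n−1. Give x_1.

n − 1 = 2628 = 2^2 · 657, so s = 2 and d = 657.
x_0 = 2022^657 mod 2629 = 1764.
x_1 = 1764^2 mod 2629 = 1589.

1589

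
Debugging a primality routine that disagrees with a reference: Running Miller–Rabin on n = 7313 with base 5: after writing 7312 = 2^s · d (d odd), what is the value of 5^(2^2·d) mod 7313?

n − 1 = 7312 = 2^4 · 457, so s = 4 and d = 457.
x_0 = 5^457 mod 7313 = 2439.
x_1 = 2439^2 mod 7313 = 3252.
x_2 = 3252^2 mod 7313 = 906.

906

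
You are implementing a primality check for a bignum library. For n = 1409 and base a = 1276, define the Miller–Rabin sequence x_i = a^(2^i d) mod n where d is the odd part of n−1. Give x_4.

n − 1 = 1408 = 2^7 · 11, so s = 7 and d = 11.
x_0 = 1276^11 mod 1409 = 1306.
x_1 = 1306^2 mod 1409 = 746.
x_2 = 746^2 mod 1409 = 1370.
x_3 = 1370^2 mod 1409 = 112.
x_4 = 112^2 mod 1409 = 1272.

1272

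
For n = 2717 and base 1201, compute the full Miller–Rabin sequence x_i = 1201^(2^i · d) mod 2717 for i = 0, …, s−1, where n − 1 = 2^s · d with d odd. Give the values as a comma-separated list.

n − 1 = 2716 = 2^2 · 679, so s = 2 and d = 679.
x_0 = 1201^679 mod 2717 = 1282.
x_1 = 1282^2 mod 2717 = 2456.

1282, 2456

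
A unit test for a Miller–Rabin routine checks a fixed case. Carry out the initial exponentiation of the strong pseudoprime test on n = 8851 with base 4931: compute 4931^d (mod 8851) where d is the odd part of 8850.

n − 1 = 8850 = 2^1 · 4425, so s = 1 and d = 4425.
4931^4425 mod 8851 = 2947.

2947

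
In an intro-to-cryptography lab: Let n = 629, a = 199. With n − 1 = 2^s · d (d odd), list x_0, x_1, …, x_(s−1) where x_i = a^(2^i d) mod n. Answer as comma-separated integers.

14, 196

n − 1 = 628 = 2^2 · 157, so s = 2 and d = 157.
x_0 = 199^157 mod 629 = 14.
x_1 = 14^2 mod 629 = 196.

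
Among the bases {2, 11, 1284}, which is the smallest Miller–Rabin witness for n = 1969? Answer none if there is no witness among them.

n − 1 = 1968 = 2^4 · 123, so s = 4 and d = 123.
Base 2: x_0 = 2^123 mod 1969 = 1823. x_0 is neither 1 nor 1968, so continue squaring. x_1 = 1823^2 mod 1969 = 1626. x_2 = 1626^2 mod 1969 = 1478. x_3 = 1478^2 mod 1969 = 863. Reached i = s−1 = 3 without hitting −1: 2 is a Miller–Rabin witness and 1969 is composite.
Base 11: x_0 = 11^123 mod 1969 = 1859. x_0 is neither 1 nor 1968, so continue squaring. x_1 = 1859^2 mod 1969 = 286. x_2 = 286^2 mod 1969 = 1067. x_3 = 1067^2 mod 1969 = 407. Reached i = s−1 = 3 without hitting −1: 11 is a Miller–Rabin witness and 1969 is composite.
Base 1284: x_0 = 1284^123 mod 1969 = 611. x_0 is neither 1 nor 1968, so continue squaring. x_1 = 611^2 mod 1969 = 1180. x_2 = 1180^2 mod 1969 = 317. x_3 = 317^2 mod 1969 = 70. Reached i = s−1 = 3 without hitting −1: 1284 is a Miller–Rabin witness and 1969 is composite.
The smallest witness among the given bases is 2.

2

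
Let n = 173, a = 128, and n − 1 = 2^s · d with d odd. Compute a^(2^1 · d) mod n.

n − 1 = 172 = 2^2 · 43, so s = 2 and d = 43.
x_0 = 128^43 mod 173 = 93.
x_1 = 93^2 mod 173 = 172.

172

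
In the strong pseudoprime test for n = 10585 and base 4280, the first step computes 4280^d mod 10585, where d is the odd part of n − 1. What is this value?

n − 1 = 10584 = 2^3 · 1323, so s = 3 and d = 1323.
4280^1323 mod 10585 = 6305.

6305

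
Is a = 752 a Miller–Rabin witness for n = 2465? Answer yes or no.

n − 1 = 2464 = 2^5 · 77, so s = 5 and d = 77.
x_0 = 752^77 mod 2465 = 157.
x_0 is neither 1 nor 2464, so continue squaring.
x_1 = 157^2 mod 2465 = 2464.
x_1 ≡ −1, so 752 is not a witness.

no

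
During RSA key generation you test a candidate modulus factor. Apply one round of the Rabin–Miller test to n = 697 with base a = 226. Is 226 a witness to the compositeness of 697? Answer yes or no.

n − 1 = 696 = 2^3 · 87, so s = 3 and d = 87.
Repeated squaring mod 697: 226^1 ≡ 226, 226^2 ≡ 195, 226^4 ≡ 387, 226^8 ≡ 611, 226^16 ≡ 426, 226^32 ≡ 256, 226^64 ≡ 18.
87 = 64 + 16 + 4 + 2 + 1, so 226^87 ≡ 18·426·387·195·226 ≡ 197 (mod 697).
x_0 = 226^87 mod 697 = 197.
x_0 is neither 1 nor 696, so continue squaring.
x_1 = 197^2 mod 697 = 474.
x_2 = 474^2 mod 697 = 242.
Reached i = s−1 = 2 without hitting −1: 226 is a Miller–Rabin witness and 697 is composite.

yes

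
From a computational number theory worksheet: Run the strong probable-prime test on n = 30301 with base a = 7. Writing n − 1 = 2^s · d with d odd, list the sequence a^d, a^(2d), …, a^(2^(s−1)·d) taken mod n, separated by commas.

n − 1 = 30300 = 2^2 · 7575, so s = 2 and d = 7575.
x_0 = 7^7575 mod 30301 = 10465.
x_1 = 10465^2 mod 30301 = 8411.

10465, 8411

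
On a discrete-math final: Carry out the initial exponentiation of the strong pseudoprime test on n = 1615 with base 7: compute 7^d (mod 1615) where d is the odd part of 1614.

n − 1 = 1614 = 2^1 · 807, so s = 1 and d = 807.
7^807 mod 1615 = 913.

913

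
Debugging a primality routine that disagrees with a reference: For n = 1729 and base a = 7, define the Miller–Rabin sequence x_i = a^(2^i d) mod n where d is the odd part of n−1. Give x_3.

742

n − 1 = 1728 = 2^6 · 27, so s = 6 and d = 27.
By repeated squaring, 7^27 ≡ 343 (mod 1729).
x_0 = 343.
x_1 = 343^2 mod 1729 = 77.
x_2 = 77^2 mod 1729 = 742.
x_3 = 742^2 mod 1729 = 742.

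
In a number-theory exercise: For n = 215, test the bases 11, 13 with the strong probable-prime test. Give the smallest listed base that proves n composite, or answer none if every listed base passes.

n − 1 = 214 = 2^1 · 107, so s = 1 and d = 107.
Base 11: x_0 = 11^107 mod 215 = 121. x_0 ∉ {1, 214} and s = 1, so 11 is a Miller–Rabin witness and 215 is composite.
Base 13: x_0 = 13^107 mod 215 = 212. x_0 ∉ {1, 214} and s = 1, so 13 is a Miller–Rabin witness and 215 is composite.
The smallest witness among the given bases is 11.

11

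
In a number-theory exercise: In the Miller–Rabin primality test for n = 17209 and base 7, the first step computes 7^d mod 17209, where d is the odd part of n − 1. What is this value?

n − 1 = 17208 = 2^3 · 2151, so s = 3 and d = 2151.
Repeated squaring mod 17209: 7^1 ≡ 7, 7^2 ≡ 49, 7^4 ≡ 2401, 7^8 ≡ 16995, 7^16 ≡ 11378, 7^32 ≡ 12786, 7^64 ≡ 13505, 7^128 ≡ 4043, 7^256 ≡ 14508, 7^512 ≡ 15994, 7^1024 ≡ 13460, 7^2048 ≡ 12457.
2151 = 2048 + 64 + 32 + 4 + 2 + 1, so 7^2151 ≡ 12457·13505·12786·2401·49·7 ≡ 6557 (mod 17209).

6557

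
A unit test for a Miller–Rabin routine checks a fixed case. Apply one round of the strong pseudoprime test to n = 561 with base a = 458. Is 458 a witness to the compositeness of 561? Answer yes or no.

no

n − 1 = 560 = 2^4 · 35, so s = 4 and d = 35.
By repeated squaring, 458^35 ≡ 560 (mod 561).
x_0 = 458^35 mod 561 = 560.
x_0 = 560 ≡ −1, so 458 is not a witness.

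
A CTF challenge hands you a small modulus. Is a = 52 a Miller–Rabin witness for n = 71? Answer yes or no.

no

n − 1 = 70 = 2^1 · 35, so s = 1 and d = 35.
x_0 = 52^35 mod 71 = 70.
x_0 = 70 ≡ −1, so 52 is not a witness.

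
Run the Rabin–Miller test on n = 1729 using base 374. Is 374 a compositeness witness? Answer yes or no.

n − 1 = 1728 = 2^6 · 27, so s = 6 and d = 27.
Repeated squaring mod 1729: 374^1 ≡ 374, 374^2 ≡ 1556, 374^4 ≡ 536, 374^8 ≡ 282, 374^16 ≡ 1719.
27 = 16 + 8 + 2 + 1, so 374^27 ≡ 1719·282·1556·374 ≡ 1728 (mod 1729).
x_0 = 374^27 mod 1729 = 1728.
x_0 = 1728 ≡ −1, so 374 is not a witness.

no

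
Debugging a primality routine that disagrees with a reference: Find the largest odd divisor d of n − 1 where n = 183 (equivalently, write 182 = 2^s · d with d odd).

Halving: 182 → 91; 91 is odd.
So 182 = 2^1 · 91.

91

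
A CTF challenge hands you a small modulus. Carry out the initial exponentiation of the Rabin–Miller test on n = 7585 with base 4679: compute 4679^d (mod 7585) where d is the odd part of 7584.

n − 1 = 7584 = 2^5 · 237, so s = 5 and d = 237.
4679^237 mod 7585 = 1784.

1784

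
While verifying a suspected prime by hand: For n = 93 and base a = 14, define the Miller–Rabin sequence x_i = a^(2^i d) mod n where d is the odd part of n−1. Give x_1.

n − 1 = 92 = 2^2 · 23, so s = 2 and d = 23.
x_0 = 14^23 mod 93 = 80.
x_1 = 80^2 mod 93 = 76.

76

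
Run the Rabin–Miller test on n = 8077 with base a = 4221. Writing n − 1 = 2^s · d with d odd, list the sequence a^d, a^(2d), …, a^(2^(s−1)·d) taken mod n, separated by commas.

6826, 6140

n − 1 = 8076 = 2^2 · 2019, so s = 2 and d = 2019.
x_0 = 4221^2019 mod 8077 = 6826.
x_1 = 6826^2 mod 8077 = 6140.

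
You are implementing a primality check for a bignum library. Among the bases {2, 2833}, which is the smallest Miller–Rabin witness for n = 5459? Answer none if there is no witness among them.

2

n − 1 = 5458 = 2^1 · 2729, so s = 1 and d = 2729.
Base 2: x_0 = 2^2729 mod 5459 = 450. x_0 ∉ {1, 5458} and s = 1, so 2 is a Miller–Rabin witness and 5459 is composite.
Base 2833: x_0 = 2833^2729 mod 5459 = 1049. x_0 ∉ {1, 5458} and s = 1, so 2833 is a Miller–Rabin witness and 5459 is composite.
The smallest witness among the given bases is 2.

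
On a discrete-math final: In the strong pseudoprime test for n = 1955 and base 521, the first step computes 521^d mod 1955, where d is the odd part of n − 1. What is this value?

n − 1 = 1954 = 2^1 · 977, so s = 1 and d = 977.
Repeated squaring mod 1955: 521^1 ≡ 521, 521^2 ≡ 1651, 521^4 ≡ 531, 521^8 ≡ 441, 521^16 ≡ 936, 521^32 ≡ 256, 521^64 ≡ 1021, 521^128 ≡ 426, 521^256 ≡ 1616, 521^512 ≡ 1531.
977 = 512 + 256 + 128 + 64 + 16 + 1, so 521^977 ≡ 1531·1616·426·1021·936·521 ≡ 1371 (mod 1955).

1371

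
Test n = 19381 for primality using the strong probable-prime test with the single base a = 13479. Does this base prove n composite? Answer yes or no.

n − 1 = 19380 = 2^2 · 4845, so s = 2 and d = 4845.
By repeated squaring, 13479^4845 ≡ 18807 (mod 19381).
x_0 = 13479^4845 mod 19381 = 18807.
x_0 is neither 1 nor 19380, so continue squaring.
x_1 = 18807^2 mod 19381 = 19380.
x_1 ≡ −1, so 13479 is not a witness.

no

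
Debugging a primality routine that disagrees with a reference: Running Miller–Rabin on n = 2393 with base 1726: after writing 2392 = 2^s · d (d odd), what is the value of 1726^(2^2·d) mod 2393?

n − 1 = 2392 = 2^3 · 299, so s = 3 and d = 299.
By repeated squaring, 1726^299 ≡ 2335 (mod 2393).
x_0 = 2335.
x_1 = 2335^2 mod 2393 = 971.
x_2 = 971^2 mod 2393 = 2392.

2392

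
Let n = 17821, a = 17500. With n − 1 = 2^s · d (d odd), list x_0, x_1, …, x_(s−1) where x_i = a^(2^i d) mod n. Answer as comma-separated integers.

n − 1 = 17820 = 2^2 · 4455, so s = 2 and d = 4455.
x_0 = 17500^4455 mod 17821 = 822.
x_1 = 822^2 mod 17821 = 16307.

822, 16307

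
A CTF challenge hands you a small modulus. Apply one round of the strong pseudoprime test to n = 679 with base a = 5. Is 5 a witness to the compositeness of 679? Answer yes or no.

yes

n − 1 = 678 = 2^1 · 339, so s = 1 and d = 339.
x_0 = 5^339 mod 679 = 69.
x_0 ∉ {1, 678} and s = 1, so 5 is a Miller–Rabin witness and 679 is composite.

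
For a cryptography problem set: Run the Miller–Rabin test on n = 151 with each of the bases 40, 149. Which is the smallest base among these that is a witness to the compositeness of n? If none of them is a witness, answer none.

none

n − 1 = 150 = 2^1 · 75, so s = 1 and d = 75.
Base 40: x_0 = 40^75 mod 151 = 1. x_0 = 1, so 40 is not a witness.
Base 149: x_0 = 149^75 mod 151 = 150. x_0 = 150 ≡ −1, so 149 is not a witness.
No listed base is a witness for 151.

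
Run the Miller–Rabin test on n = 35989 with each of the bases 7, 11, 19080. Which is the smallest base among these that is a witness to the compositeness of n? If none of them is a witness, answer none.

7

n − 1 = 35988 = 2^2 · 8997, so s = 2 and d = 8997.
Base 7: x_0 = 7^8997 mod 35989 = 10721. x_0 is neither 1 nor 35988, so continue squaring. x_1 = 10721^2 mod 35989 = 26964. Reached i = s−1 = 1 without hitting −1: 7 is a Miller–Rabin witness and 35989 is composite.
Base 11: x_0 = 11^8997 mod 35989 = 6759. x_0 is neither 1 nor 35988, so continue squaring. x_1 = 6759^2 mod 35989 = 14040. Reached i = s−1 = 1 without hitting −1: 11 is a Miller–Rabin witness and 35989 is composite.
Base 19080: x_0 = 19080^8997 mod 35989 = 20832. x_0 is neither 1 nor 35988, so continue squaring. x_1 = 20832^2 mod 35989 = 16862. Reached i = s−1 = 1 without hitting −1: 19080 is a Miller–Rabin witness and 35989 is composite.
The smallest witness among the given bases is 7.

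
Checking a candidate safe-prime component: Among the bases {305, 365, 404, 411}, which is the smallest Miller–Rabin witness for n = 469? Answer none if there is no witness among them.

365

n − 1 = 468 = 2^2 · 117, so s = 2 and d = 117.
Base 305: x_0 = 305^117 mod 469 = 1. x_0 = 1, so 305 is not a witness.
Base 365: x_0 = 365^117 mod 469 = 267. x_0 is neither 1 nor 468, so continue squaring. x_1 = 267^2 mod 469 = 1. x_1 = 1 but x_0 ≠ ±1, a nontrivial square root of 1 — 365 is a witness and 469 is composite.
Base 404: x_0 = 404^117 mod 469 = 27. x_0 is neither 1 nor 468, so continue squaring. x_1 = 27^2 mod 469 = 260. Reached i = s−1 = 1 without hitting −1: 404 is a Miller–Rabin witness and 469 is composite.
Base 411: x_0 = 411^117 mod 469 = 174. x_0 is neither 1 nor 468, so continue squaring. x_1 = 174^2 mod 469 = 260. Reached i = s−1 = 1 without hitting −1: 411 is a Miller–Rabin witness and 469 is composite.
The smallest witness among the given bases is 365.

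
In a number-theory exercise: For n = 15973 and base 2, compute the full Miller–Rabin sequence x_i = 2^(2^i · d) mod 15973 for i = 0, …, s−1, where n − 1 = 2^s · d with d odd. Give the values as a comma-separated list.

n − 1 = 15972 = 2^2 · 3993, so s = 2 and d = 3993.
x_0 = 2^3993 mod 15973 = 4844.
x_1 = 4844^2 mod 15973 = 15972.

4844, 15972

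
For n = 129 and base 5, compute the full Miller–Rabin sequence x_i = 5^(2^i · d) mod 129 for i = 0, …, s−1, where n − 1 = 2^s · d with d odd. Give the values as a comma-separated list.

5, 25, 109, 13, 40, 52, 124

n − 1 = 128 = 2^7 · 1, so s = 7 and d = 1.
x_0 = 5^1 mod 129 = 5.
x_1 = 5^2 mod 129 = 25.
x_2 = 25^2 mod 129 = 109.
x_3 = 109^2 mod 129 = 13.
x_4 = 13^2 mod 129 = 40.
x_5 = 40^2 mod 129 = 52.
x_6 = 52^2 mod 129 = 124.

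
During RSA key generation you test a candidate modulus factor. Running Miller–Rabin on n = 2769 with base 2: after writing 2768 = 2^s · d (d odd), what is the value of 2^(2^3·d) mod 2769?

2083

n − 1 = 2768 = 2^4 · 173, so s = 4 and d = 173.
x_0 = 2^173 mod 2769 = 2645.
x_1 = 2645^2 mod 2769 = 1531.
x_2 = 1531^2 mod 2769 = 1387.
x_3 = 1387^2 mod 2769 = 2083.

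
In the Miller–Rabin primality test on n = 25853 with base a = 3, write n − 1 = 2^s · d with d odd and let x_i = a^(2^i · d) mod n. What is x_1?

21741

n − 1 = 25852 = 2^2 · 6463, so s = 2 and d = 6463.
Repeated squaring mod 25853: 3^1 ≡ 3, 3^2 ≡ 9, 3^4 ≡ 81, 3^8 ≡ 6561, 3^16 ≡ 1476, 3^32 ≡ 6924, 3^64 ≡ 10314, 3^128 ≡ 19354, 3^256 ≡ 19052, 3^512 ≡ 2584, 3^1024 ≡ 6982, 3^2048 ≡ 15419, 3^4096 ≡ 1373.
6463 = 4096 + 2048 + 256 + 32 + 16 + 8 + 4 + 2 + 1, so 3^6463 ≡ 1373·15419·19052·6924·1476·6561·81·9·3 ≡ 10739 (mod 25853).
x_0 = 10739.
x_1 = 10739^2 mod 25853 = 21741.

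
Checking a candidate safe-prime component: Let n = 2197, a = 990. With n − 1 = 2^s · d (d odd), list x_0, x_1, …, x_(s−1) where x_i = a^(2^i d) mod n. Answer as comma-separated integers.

n − 1 = 2196 = 2^2 · 549, so s = 2 and d = 549.
x_0 = 990^549 mod 2197 = 304.
x_1 = 304^2 mod 2197 = 142.

304, 142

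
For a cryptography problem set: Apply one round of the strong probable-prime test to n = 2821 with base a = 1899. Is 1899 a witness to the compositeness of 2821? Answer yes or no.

no

n − 1 = 2820 = 2^2 · 705, so s = 2 and d = 705.
x_0 = 1899^705 mod 2821 = 1.
x_0 = 1, so 1899 is not a witness.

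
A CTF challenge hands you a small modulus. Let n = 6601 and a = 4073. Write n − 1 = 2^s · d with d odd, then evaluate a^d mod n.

4647

n − 1 = 6600 = 2^3 · 825, so s = 3 and d = 825.
4073^825 mod 6601 = 4647.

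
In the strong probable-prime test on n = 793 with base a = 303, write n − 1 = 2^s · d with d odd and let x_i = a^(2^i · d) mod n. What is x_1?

27

n − 1 = 792 = 2^3 · 99, so s = 3 and d = 99.
x_0 = 303^99 mod 793 = 207.
x_1 = 207^2 mod 793 = 27.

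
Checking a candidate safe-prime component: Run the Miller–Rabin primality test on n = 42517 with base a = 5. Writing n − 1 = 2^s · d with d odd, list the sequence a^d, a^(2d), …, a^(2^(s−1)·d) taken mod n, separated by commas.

42361, 24336

n − 1 = 42516 = 2^2 · 10629, so s = 2 and d = 10629.
x_0 = 5^10629 mod 42517 = 42361.
x_1 = 42361^2 mod 42517 = 24336.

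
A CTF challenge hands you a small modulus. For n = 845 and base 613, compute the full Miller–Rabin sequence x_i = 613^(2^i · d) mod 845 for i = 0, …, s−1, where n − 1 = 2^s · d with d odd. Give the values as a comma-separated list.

687, 459

n − 1 = 844 = 2^2 · 211, so s = 2 and d = 211.
x_0 = 613^211 mod 845 = 687.
x_1 = 687^2 mod 845 = 459.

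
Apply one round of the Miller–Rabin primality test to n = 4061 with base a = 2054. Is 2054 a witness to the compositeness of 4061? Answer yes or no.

n − 1 = 4060 = 2^2 · 1015, so s = 2 and d = 1015.
x_0 = 2054^1015 mod 4061 = 1.
x_0 = 1, so 2054 is not a witness.

no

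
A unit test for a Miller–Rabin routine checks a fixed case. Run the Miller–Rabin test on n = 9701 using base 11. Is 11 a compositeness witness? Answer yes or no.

n − 1 = 9700 = 2^2 · 2425, so s = 2 and d = 2425.
x_0 = 11^2425 mod 9701 = 3877.
x_0 is neither 1 nor 9700, so continue squaring.
x_1 = 3877^2 mod 9701 = 4280.
Reached i = s−1 = 1 without hitting −1: 11 is a Miller–Rabin witness and 9701 is composite.

yes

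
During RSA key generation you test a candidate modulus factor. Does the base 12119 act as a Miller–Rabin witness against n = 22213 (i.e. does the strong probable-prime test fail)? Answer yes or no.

no

n − 1 = 22212 = 2^2 · 5553, so s = 2 and d = 5553.
x_0 = 12119^5553 mod 22213 = 12244.
x_0 is neither 1 nor 22212, so continue squaring.
x_1 = 12244^2 mod 22213 = 22212.
x_1 ≡ −1, so 12119 is not a witness.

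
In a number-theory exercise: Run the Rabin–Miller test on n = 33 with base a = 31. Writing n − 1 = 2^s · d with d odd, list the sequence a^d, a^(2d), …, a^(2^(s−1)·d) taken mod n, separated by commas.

n − 1 = 32 = 2^5 · 1, so s = 5 and d = 1.
x_0 = 31^1 mod 33 = 31.
x_1 = 31^2 mod 33 = 4.
x_2 = 4^2 mod 33 = 16.
x_3 = 16^2 mod 33 = 25.
x_4 = 25^2 mod 33 = 31.

31, 4, 16, 25, 31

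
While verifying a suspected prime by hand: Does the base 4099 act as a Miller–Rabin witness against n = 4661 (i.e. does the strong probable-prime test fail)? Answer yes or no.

n − 1 = 4660 = 2^2 · 1165, so s = 2 and d = 1165.
x_0 = 4099^1165 mod 4661 = 68.
x_0 is neither 1 nor 4660, so continue squaring.
x_1 = 68^2 mod 4661 = 4624.
Reached i = s−1 = 1 without hitting −1: 4099 is a Miller–Rabin witness and 4661 is composite.

yes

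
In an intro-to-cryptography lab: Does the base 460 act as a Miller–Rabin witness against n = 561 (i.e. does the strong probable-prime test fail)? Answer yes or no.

n − 1 = 560 = 2^4 · 35, so s = 4 and d = 35.
x_0 = 460^35 mod 561 = 1.
x_0 = 1, so 460 is not a witness.

no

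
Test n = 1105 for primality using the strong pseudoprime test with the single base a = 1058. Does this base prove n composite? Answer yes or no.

n − 1 = 1104 = 2^4 · 69, so s = 4 and d = 69.
x_0 = 1058^69 mod 1105 = 1058.
x_0 is neither 1 nor 1104, so continue squaring.
x_1 = 1058^2 mod 1105 = 1104.
x_1 ≡ −1, so 1058 is not a witness.

no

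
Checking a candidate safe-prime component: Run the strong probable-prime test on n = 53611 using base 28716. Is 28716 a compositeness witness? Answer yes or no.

n − 1 = 53610 = 2^1 · 26805, so s = 1 and d = 26805.
x_0 = 28716^26805 mod 53611 = 53610.
x_0 = 53610 ≡ −1, so 28716 is not a witness.

no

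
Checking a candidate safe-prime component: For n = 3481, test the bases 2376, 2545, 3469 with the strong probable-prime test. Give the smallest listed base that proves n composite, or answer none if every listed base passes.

n − 1 = 3480 = 2^3 · 435, so s = 3 and d = 435.
Base 2376: x_0 = 2376^435 mod 3481 = 1. x_0 = 1, so 2376 is not a witness.
Base 2545: x_0 = 2545^435 mod 3481 = 2418. x_0 is neither 1 nor 3480, so continue squaring. x_1 = 2418^2 mod 3481 = 2125. x_2 = 2125^2 mod 3481 = 768. Reached i = s−1 = 2 without hitting −1: 2545 is a Miller–Rabin witness and 3481 is composite.
Base 3469: x_0 = 3469^435 mod 3481 = 884. x_0 is neither 1 nor 3480, so continue squaring. x_1 = 884^2 mod 3481 = 1712. x_2 = 1712^2 mod 3481 = 3423. Reached i = s−1 = 2 without hitting −1: 3469 is a Miller–Rabin witness and 3481 is composite.
The smallest witness among the given bases is 2545.

2545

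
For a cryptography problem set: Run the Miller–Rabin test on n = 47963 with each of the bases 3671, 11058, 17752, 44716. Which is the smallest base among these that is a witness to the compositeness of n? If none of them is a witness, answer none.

n − 1 = 47962 = 2^1 · 23981, so s = 1 and d = 23981.
Base 3671: x_0 = 3671^23981 mod 47963 = 47962. x_0 = 47962 ≡ −1, so 3671 is not a witness.
Base 11058: x_0 = 11058^23981 mod 47963 = 47962. x_0 = 47962 ≡ −1, so 11058 is not a witness.
Base 17752: x_0 = 17752^23981 mod 47963 = 47962. x_0 = 47962 ≡ −1, so 17752 is not a witness.
Base 44716: x_0 = 44716^23981 mod 47963 = 1. x_0 = 1, so 44716 is not a witness.
No listed base is a witness for 47963.

none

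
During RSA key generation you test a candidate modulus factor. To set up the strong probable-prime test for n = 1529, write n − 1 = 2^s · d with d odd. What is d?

Halving: 1528 → 764 → 382 → 191; 191 is odd.
So 1528 = 2^3 · 191.

191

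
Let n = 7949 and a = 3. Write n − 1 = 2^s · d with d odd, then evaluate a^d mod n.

679

n − 1 = 7948 = 2^2 · 1987, so s = 2 and d = 1987.
3^1987 mod 7949 = 679.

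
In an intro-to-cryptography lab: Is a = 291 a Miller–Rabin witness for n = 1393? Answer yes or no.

n − 1 = 1392 = 2^4 · 87, so s = 4 and d = 87.
x_0 = 291^87 mod 1393 = 1.
x_0 = 1, so 291 is not a witness.

no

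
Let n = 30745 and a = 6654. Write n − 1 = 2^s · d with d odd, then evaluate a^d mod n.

16554

n − 1 = 30744 = 2^3 · 3843, so s = 3 and d = 3843.
6654^3843 mod 30745 = 16554.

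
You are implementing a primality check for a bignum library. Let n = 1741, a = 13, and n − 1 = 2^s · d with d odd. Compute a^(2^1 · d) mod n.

n − 1 = 1740 = 2^2 · 435, so s = 2 and d = 435.
x_0 = 13^435 mod 1741 = 1740.
x_1 = 1740^2 mod 1741 = 1.

1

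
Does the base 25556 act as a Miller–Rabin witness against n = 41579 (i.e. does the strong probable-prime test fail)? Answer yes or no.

no

n − 1 = 41578 = 2^1 · 20789, so s = 1 and d = 20789.
x_0 = 25556^20789 mod 41579 = 1.
x_0 = 1, so 25556 is not a witness.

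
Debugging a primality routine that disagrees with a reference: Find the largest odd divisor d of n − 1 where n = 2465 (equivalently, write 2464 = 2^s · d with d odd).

77

Halving: 2464 → 1232 → 616 → 308 → 154 → 77; 77 is odd.
So 2464 = 2^5 · 77.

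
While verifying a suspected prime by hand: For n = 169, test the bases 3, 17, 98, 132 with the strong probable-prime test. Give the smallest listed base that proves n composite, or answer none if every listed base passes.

n − 1 = 168 = 2^3 · 21, so s = 3 and d = 21.
Base 3: x_0 = 3^21 mod 169 = 14. x_0 is neither 1 nor 168, so continue squaring. x_1 = 14^2 mod 169 = 27. x_2 = 27^2 mod 169 = 53. Reached i = s−1 = 2 without hitting −1: 3 is a Miller–Rabin witness and 169 is composite.
Base 17: x_0 = 17^21 mod 169 = 90. x_0 is neither 1 nor 168, so continue squaring. x_1 = 90^2 mod 169 = 157. x_2 = 157^2 mod 169 = 144. Reached i = s−1 = 2 without hitting −1: 17 is a Miller–Rabin witness and 169 is composite.
Base 98: x_0 = 98^21 mod 169 = 34. x_0 is neither 1 nor 168, so continue squaring. x_1 = 34^2 mod 169 = 142. x_2 = 142^2 mod 169 = 53. Reached i = s−1 = 2 without hitting −1: 98 is a Miller–Rabin witness and 169 is composite.
Base 132: x_0 = 132^21 mod 169 = 96. x_0 is neither 1 nor 168, so continue squaring. x_1 = 96^2 mod 169 = 90. x_2 = 90^2 mod 169 = 157. Reached i = s−1 = 2 without hitting −1: 132 is a Miller–Rabin witness and 169 is composite.
The smallest witness among the given bases is 3.

3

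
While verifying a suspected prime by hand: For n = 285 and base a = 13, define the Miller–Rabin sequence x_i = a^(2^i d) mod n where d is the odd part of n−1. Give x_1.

199

n − 1 = 284 = 2^2 · 71, so s = 2 and d = 71.
Repeated squaring mod 285: 13^1 ≡ 13, 13^2 ≡ 169, 13^4 ≡ 61, 13^8 ≡ 16, 13^16 ≡ 256, 13^32 ≡ 271, 13^64 ≡ 196.
71 = 64 + 4 + 2 + 1, so 13^71 ≡ 196·61·169·13 ≡ 22 (mod 285).
x_0 = 22.
x_1 = 22^2 mod 285 = 199.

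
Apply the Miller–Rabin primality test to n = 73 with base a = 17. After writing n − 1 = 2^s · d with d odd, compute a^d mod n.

63

n − 1 = 72 = 2^3 · 9, so s = 3 and d = 9.
Repeated squaring mod 73: 17^1 ≡ 17, 17^2 ≡ 70, 17^4 ≡ 9, 17^8 ≡ 8.
9 = 8 + 1, so 17^9 ≡ 8·17 ≡ 63 (mod 73).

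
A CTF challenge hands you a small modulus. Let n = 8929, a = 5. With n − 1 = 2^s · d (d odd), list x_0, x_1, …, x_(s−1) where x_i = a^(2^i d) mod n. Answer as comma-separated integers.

2953, 5505, 8928, 1, 1

n − 1 = 8928 = 2^5 · 279, so s = 5 and d = 279.
x_0 = 5^279 mod 8929 = 2953.
x_1 = 2953^2 mod 8929 = 5505.
x_2 = 5505^2 mod 8929 = 8928.
x_3 = 8928^2 mod 8929 = 1.
x_4 = 1^2 mod 8929 = 1.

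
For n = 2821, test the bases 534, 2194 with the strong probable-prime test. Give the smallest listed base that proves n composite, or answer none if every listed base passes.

none

n − 1 = 2820 = 2^2 · 705, so s = 2 and d = 705.
Base 534: x_0 = 534^705 mod 2821 = 1. x_0 = 1, so 534 is not a witness.
Base 2194: x_0 = 2194^705 mod 2821 = 2820. x_0 = 2820 ≡ −1, so 2194 is not a witness.
No listed base is a witness for 2821.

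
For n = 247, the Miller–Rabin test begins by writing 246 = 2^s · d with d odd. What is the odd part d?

Halving: 246 → 123; 123 is odd.
So 246 = 2^1 · 123.

123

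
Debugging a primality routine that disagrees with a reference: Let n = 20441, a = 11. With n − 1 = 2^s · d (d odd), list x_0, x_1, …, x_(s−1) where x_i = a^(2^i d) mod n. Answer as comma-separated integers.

4234, 20440, 1

n − 1 = 20440 = 2^3 · 2555, so s = 3 and d = 2555.
x_0 = 11^2555 mod 20441 = 4234.
x_1 = 4234^2 mod 20441 = 20440.
x_2 = 20440^2 mod 20441 = 1.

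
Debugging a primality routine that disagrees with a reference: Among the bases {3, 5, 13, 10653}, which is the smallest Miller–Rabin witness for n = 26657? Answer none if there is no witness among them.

n − 1 = 26656 = 2^5 · 833, so s = 5 and d = 833.
Base 3: x_0 = 3^833 mod 26657 = 20706. x_0 is neither 1 nor 26656, so continue squaring. x_1 = 20706^2 mod 26657 = 13905. x_2 = 13905^2 mod 26657 = 5804. x_3 = 5804^2 mod 26657 = 18625. x_4 = 18625^2 mod 26657 = 3084. Reached i = s−1 = 4 without hitting −1: 3 is a Miller–Rabin witness and 26657 is composite.
Base 5: x_0 = 5^833 mod 26657 = 12036. x_0 is neither 1 nor 26656, so continue squaring. x_1 = 12036^2 mod 26657 = 11158. x_2 = 11158^2 mod 26657 = 12774. x_3 = 12774^2 mod 26657 = 7579. x_4 = 7579^2 mod 26657 = 22063. Reached i = s−1 = 4 without hitting −1: 5 is a Miller–Rabin witness and 26657 is composite.
Base 13: x_0 = 13^833 mod 26657 = 9685. x_0 is neither 1 nor 26656, so continue squaring. x_1 = 9685^2 mod 26657 = 19899. x_2 = 19899^2 mod 26657 = 7123. x_3 = 7123^2 mod 26657 = 8858. x_4 = 8858^2 mod 26657 = 12613. Reached i = s−1 = 4 without hitting −1: 13 is a Miller–Rabin witness and 26657 is composite.
Base 10653: x_0 = 10653^833 mod 26657 = 17190. x_0 is neither 1 nor 26656, so continue squaring. x_1 = 17190^2 mod 26657 = 3255. x_2 = 3255^2 mod 26657 = 12196. x_3 = 12196^2 mod 26657 = 23013. x_4 = 23013^2 mod 26657 = 3550. Reached i = s−1 = 4 without hitting −1: 10653 is a Miller–Rabin witness and 26657 is composite.
The smallest witness among the given bases is 3.

3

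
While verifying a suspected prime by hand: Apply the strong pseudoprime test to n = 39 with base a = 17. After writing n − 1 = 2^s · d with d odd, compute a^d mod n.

17

n − 1 = 38 = 2^1 · 19, so s = 1 and d = 19.
17^19 mod 39 = 17.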